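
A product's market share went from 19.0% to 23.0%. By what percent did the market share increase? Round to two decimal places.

21.05%

The change is 23.0 − 19.0 = 4.0 percentage points.
Relative to the original 19.0%, that is 4.0 ÷ 19.0 ≈ 21.05%.
So the market share rose by 21.05%.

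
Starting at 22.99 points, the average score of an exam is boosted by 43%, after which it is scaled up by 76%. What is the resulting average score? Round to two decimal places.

57.86 points

Each change multiplies by a factor: 1.43 × 1.76 = 2.5168.
22.99 × 2.5168 = 57.861232 ≈ 57.86.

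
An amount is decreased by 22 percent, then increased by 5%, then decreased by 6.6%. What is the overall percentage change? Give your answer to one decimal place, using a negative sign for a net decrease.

The combined multiplier is 0.78 × 1.05 × 0.934 = 0.764946.
That corresponds to a decrease of 23.5%.

-23.5%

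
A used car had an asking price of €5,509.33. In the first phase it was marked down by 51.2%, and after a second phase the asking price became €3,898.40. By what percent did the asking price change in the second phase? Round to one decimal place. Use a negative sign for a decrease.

45.0%

After the first phase: €5,509.33 × 0.488 = €2688.55304.
Second-phase multiplier: €3,898.40 ÷ €2688.55304 ≈ 1.45.
That is a change of 45.0%.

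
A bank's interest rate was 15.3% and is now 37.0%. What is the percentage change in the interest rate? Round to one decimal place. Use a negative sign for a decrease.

The change is 37.0 − 15.3 = 21.7 percentage points.
Relative to the original 15.3%, that is 21.7 ÷ 15.3 ≈ 141.8%.

141.8%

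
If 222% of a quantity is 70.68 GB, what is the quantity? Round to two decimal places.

70.68 GB ÷ 2.22 ≈ 31.84 GB.

31.84 GB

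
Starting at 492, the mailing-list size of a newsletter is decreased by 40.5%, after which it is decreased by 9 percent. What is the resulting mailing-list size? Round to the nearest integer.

Each change multiplies by a factor: 0.595 × 0.91 = 0.54145.
492 × 0.54145 = 266.3934 ≈ 266.

266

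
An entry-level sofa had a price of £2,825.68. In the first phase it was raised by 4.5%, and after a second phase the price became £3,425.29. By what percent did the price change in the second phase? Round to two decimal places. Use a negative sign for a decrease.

After the first phase: £2,825.68 × 1.045 = £2952.8356.
Second-phase multiplier: £3,425.29 ÷ £2952.8356 ≈ 1.16.
That is a change of 16.00%.

16.00%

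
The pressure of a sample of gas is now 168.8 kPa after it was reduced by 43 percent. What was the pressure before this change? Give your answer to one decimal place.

The overall multiplier applied was 0.57.
So the original pressure was 168.8 ÷ 0.57 ≈ 296.1 kPa.

296.1 kPa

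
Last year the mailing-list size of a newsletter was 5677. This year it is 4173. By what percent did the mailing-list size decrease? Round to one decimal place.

26.5%

Change: 4173 − 5677 = -1504.
Relative to the original: -1504 ÷ 5677 ≈ -26.5%.
So the mailing-list size decreased by 26.5%.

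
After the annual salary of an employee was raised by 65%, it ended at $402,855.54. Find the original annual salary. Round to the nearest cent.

The overall multiplier applied was 1.65.
So the original annual salary was $402,855.54 ÷ 1.65 ≈ $244,154.87.

$244,154.87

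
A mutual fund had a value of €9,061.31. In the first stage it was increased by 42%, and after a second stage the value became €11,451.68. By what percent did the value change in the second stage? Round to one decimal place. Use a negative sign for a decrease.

-11.0%

After the first stage: €9,061.31 × 1.42 = €12867.0602.
Second-stage multiplier: €11,451.68 ÷ €12867.0602 ≈ 0.89.
That is a change of -11.0%.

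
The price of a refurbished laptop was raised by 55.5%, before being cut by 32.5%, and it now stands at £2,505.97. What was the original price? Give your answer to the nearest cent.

Undoing the 32.5% decrease: £2,505.97 ÷ 0.675 ≈ £3712.548148.
Undoing the 55.5% increase: £3712.548148 ÷ 1.555 ≈ £2,387.49.

£2,387.49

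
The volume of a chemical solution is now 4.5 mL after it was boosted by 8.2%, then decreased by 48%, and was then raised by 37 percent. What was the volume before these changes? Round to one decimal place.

The overall multiplier applied was 1.082 × 0.52 × 1.37 = 0.7708168.
So the original volume was 4.5 ÷ 0.7708168 ≈ 5.8 mL.

5.8 mL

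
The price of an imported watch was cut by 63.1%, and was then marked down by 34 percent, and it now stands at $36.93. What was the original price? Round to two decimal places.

$151.64

The overall multiplier applied was 0.369 × 0.66 = 0.24354.
So the original price was $36.93 ÷ 0.24354 ≈ $151.64.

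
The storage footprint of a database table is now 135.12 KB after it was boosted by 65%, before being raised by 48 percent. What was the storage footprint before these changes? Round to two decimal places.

Undoing the 48% increase: 135.12 ÷ 1.48 ≈ 91.297297.
Undoing the 65% increase: 91.297297 ÷ 1.65 ≈ 55.33 KB.

55.33 KB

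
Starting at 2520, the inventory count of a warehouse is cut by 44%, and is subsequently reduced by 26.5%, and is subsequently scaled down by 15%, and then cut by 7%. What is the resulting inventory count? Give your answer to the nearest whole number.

820

Apply the 44% decrease: 2520 × 0.56 = 1411.2.
After the 26.5% decrease: 1411.2 × 0.735 = 1037.232.
Apply the 15% decrease: 1037.232 × 0.85 = 881.6472.
Apply the 7% decrease: 881.6472 × 0.93 = 819.931896 ≈ 820.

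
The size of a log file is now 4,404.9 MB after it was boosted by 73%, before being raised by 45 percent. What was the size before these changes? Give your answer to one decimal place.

1,756.0 MB

The overall multiplier applied was 1.73 × 1.45 = 2.5085.
So the original size was 4,404.9 ÷ 2.5085 ≈ 1,756.0 MB.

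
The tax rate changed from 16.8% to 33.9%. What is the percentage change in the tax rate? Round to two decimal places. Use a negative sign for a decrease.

The change is 33.9 − 16.8 = 17.1 percentage points.
Relative to the original 16.8%, that is 17.1 ÷ 16.8 ≈ 101.79%.

101.79%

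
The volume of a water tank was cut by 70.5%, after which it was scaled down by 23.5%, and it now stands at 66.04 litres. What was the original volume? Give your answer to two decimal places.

292.63 litres

The overall multiplier applied was 0.295 × 0.765 = 0.225675.
So the original volume was 66.04 ÷ 0.225675 ≈ 292.63 litres.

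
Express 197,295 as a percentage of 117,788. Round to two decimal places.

167.50%

197,295 ÷ 117,788 ≈ 167.50%.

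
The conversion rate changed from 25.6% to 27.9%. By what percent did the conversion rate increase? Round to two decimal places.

8.98%

The change is 27.9 − 25.6 = 2.3 percentage points.
Relative to the original 25.6%, that is 2.3 ÷ 25.6 ≈ 8.98%.
So the conversion rate rose by 8.98%.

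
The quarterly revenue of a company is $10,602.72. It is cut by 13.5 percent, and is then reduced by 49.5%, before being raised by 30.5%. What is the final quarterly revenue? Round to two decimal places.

$6,044.15

Each change multiplies by a factor: 0.865 × 0.505 × 1.305 = 0.570056625.
$10,602.72 × 0.570056625 = $6044.15077902 ≈ $6,044.15.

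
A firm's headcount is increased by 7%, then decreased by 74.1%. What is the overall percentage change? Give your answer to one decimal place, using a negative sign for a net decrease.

A 7% increase multiplies by 1.07.
Then a 74.1% decrease: 1.07 × 0.259 = 0.27713.
Overall factor 0.27713, i.e. -72.3%.

-72.3%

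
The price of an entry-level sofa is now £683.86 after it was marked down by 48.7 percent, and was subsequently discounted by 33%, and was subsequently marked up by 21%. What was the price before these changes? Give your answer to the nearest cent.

£1644.33

The overall multiplier applied was 0.513 × 0.67 × 1.21 = 0.4158891.
So the original price was £683.86 ÷ 0.4158891 ≈ £1644.33.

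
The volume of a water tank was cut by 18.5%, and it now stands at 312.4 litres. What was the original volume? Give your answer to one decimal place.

The overall multiplier applied was 0.815.
So the original volume was 312.4 ÷ 0.815 ≈ 383.3 litres.

383.3 litres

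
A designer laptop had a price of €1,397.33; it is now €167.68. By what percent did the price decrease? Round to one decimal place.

88.0%

Change: €167.68 − €1,397.33 = -€1,229.65.
Relative to the original: -€1,229.65 ÷ €1,397.33 ≈ -88.0%.
So the price decreased by 88.0%.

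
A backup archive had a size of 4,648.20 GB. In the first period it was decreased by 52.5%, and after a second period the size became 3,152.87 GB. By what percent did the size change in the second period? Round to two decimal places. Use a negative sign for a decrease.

After the first period: 4,648.20 × 0.475 = 2207.895.
Second-period multiplier: 3,152.87 ÷ 2207.895 ≈ 1.427998.
That is a change of 42.80%.

42.80%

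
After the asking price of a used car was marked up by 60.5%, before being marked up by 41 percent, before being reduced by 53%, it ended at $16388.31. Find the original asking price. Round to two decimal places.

Undoing the 53% decrease: $16388.31 ÷ 0.47 ≈ $34868.744681.
Undoing the 41% increase: $34868.744681 ÷ 1.41 ≈ $24729.606157.
Undoing the 60.5% increase: $24729.606157 ÷ 1.605 ≈ $15407.85.

$15407.85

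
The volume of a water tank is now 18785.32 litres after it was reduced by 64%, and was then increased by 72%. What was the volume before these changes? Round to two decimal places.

Undoing the 72% increase: 18785.32 ÷ 1.72 ≈ 10921.697674.
Undoing the 64% decrease: 10921.697674 ÷ 0.36 ≈ 30338.05 litres.

30338.05 litres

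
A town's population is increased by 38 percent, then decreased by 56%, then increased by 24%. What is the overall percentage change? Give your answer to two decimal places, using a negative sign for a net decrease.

The combined multiplier is 1.38 × 0.44 × 1.24 = 0.752928.
That corresponds to a decrease of 24.71%.

-24.71%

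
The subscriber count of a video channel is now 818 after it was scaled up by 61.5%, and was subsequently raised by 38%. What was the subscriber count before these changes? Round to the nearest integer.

Undoing the 38% increase: 818 ÷ 1.38 ≈ 592.753623.
Undoing the 61.5% increase: 592.753623 ÷ 1.615 ≈ 367.

367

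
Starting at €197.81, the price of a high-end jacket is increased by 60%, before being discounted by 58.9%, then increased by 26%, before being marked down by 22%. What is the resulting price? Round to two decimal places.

60% increase: €197.81 × 1.6 = €316.496.
58.9% decrease: €316.496 × 0.411 = €130.079856.
After the 26% increase: €130.079856 × 1.26 = €163.90061856.
22% decrease: €163.90061856 × 0.78 = €127.8424824768 ≈ €127.84.

€127.84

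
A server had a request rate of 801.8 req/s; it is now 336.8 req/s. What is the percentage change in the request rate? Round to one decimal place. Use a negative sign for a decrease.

Change: 336.8 − 801.8 = -465.0.
Relative to the original: -465.0 ÷ 801.8 ≈ -58.0%.

-58.0%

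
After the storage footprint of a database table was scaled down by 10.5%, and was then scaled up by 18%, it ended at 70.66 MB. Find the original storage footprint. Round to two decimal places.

66.91 MB

Undoing the 18% increase: 70.66 ÷ 1.18 ≈ 59.881356.
Undoing the 10.5% decrease: 59.881356 ÷ 0.895 ≈ 66.91 MB.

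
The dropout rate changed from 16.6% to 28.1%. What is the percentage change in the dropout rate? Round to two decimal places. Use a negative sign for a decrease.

69.28%

The change is 28.1 − 16.6 = 11.5 percentage points.
Relative to the original 16.6%, that is 11.5 ÷ 16.6 ≈ 69.28%.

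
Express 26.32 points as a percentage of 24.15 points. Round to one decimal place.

109.0%

26.32 points ÷ 24.15 points ≈ 109.0%.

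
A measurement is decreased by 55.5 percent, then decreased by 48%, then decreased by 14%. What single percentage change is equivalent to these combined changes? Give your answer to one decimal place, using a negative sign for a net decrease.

The combined multiplier is 0.445 × 0.52 × 0.86 = 0.199004.
That corresponds to a decrease of 80.1%.

-80.1%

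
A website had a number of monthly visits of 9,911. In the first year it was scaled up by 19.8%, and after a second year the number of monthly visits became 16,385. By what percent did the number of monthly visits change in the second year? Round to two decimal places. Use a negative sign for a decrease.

38.00%

After the first year: 9,911 × 1.198 = 11873.378.
Second-year multiplier: 16,385 ÷ 11873.378 ≈ 1.379978.
That is a change of 38.00%.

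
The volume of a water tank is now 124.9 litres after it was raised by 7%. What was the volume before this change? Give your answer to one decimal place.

The overall multiplier applied was 1.07.
So the original volume was 124.9 ÷ 1.07 ≈ 116.7 litres.

116.7 litres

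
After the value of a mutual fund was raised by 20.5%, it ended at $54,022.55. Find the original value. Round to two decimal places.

$44,831.99

The overall multiplier applied was 1.205.
So the original value was $54,022.55 ÷ 1.205 ≈ $44,831.99.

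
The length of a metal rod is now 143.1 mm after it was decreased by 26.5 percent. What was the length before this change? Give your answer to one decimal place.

The overall multiplier applied was 0.735.
So the original length was 143.1 ÷ 0.735 ≈ 194.7 mm.

194.7 mm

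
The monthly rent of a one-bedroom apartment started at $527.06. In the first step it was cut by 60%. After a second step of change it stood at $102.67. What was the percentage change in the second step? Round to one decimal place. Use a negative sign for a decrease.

-51.3%

After the first step: $527.06 × 0.4 = $210.824.
Second-step multiplier: $102.67 ÷ $210.824 ≈ 0.48699.
That is a change of -51.3%.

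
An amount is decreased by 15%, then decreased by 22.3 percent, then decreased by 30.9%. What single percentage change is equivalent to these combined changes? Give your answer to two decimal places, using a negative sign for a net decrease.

-54.36%

A 15% decrease multiplies by 0.85.
Then a 22.3% decrease: 0.85 × 0.777 = 0.66045.
Then a 30.9% decrease: 0.66045 × 0.691 = 0.45637095.
Overall factor 0.45637095, i.e. -54.36%.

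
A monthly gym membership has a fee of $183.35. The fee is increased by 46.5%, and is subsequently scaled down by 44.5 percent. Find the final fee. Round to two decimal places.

Each change multiplies by a factor: 1.465 × 0.555 = 0.813075.
$183.35 × 0.813075 = $149.07730125 ≈ $149.08.

$149.08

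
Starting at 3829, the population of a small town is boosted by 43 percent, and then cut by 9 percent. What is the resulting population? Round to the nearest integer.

4983

Each change multiplies by a factor: 1.43 × 0.91 = 1.3013.
3829 × 1.3013 = 4982.6777 ≈ 4983.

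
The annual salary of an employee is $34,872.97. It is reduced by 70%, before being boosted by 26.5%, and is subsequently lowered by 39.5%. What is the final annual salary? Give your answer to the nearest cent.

After the 70% decrease: $34,872.97 × 0.3 = $10461.891.
After the 26.5% increase: $10461.891 × 1.265 = $13234.292115.
Apply the 39.5% decrease: $13234.292115 × 0.605 = $8006.746729575 ≈ $8,006.75.

$8,006.75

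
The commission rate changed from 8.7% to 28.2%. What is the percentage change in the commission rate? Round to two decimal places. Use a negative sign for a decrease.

224.14%

The change is 28.2 − 8.7 = 19.5 percentage points.
Relative to the original 8.7%, that is 19.5 ÷ 8.7 ≈ 224.14%.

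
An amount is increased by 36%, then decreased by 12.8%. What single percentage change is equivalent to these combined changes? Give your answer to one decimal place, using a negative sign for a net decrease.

A 36% increase multiplies by 1.36.
Then a 12.8% decrease: 1.36 × 0.872 = 1.18592.
Overall factor 1.18592, i.e. 18.6%.

18.6%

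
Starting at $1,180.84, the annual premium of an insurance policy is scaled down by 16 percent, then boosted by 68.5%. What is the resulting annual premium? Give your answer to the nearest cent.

Each change multiplies by a factor: 0.84 × 1.685 = 1.4154.
$1,180.84 × 1.4154 = $1671.360936 ≈ $1,671.36.

$1,671.36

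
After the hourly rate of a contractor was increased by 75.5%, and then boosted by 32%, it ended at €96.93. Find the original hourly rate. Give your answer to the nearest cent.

Undoing the 32% increase: €96.93 ÷ 1.32 ≈ €73.431818.
Undoing the 75.5% increase: €73.431818 ÷ 1.755 ≈ €41.84.

€41.84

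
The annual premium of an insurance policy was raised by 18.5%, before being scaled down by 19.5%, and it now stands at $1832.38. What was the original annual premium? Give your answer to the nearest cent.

$1920.88

Undoing the 19.5% decrease: $1832.38 ÷ 0.805 ≈ $2276.248447.
Undoing the 18.5% increase: $2276.248447 ÷ 1.185 ≈ $1920.88.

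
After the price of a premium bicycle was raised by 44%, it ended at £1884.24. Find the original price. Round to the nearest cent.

The overall multiplier applied was 1.44.
So the original price was £1884.24 ÷ 1.44 = £1308.50.

£1308.50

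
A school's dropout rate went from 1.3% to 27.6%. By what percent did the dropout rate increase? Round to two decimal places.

The change is 27.6 − 1.3 = 26.3 percentage points.
Relative to the original 1.3%, that is 26.3 ÷ 1.3 ≈ 2023.08%.
So the dropout rate rose by 2023.08%.

2023.08%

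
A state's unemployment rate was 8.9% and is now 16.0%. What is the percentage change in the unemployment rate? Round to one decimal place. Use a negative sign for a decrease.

The change is 16.0 − 8.9 = 7.1 percentage points.
Relative to the original 8.9%, that is 7.1 ÷ 8.9 ≈ 79.8%.

79.8%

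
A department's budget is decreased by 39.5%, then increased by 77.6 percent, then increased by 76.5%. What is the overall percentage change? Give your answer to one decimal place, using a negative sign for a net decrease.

89.6%

A 39.5% decrease multiplies by 0.605.
Then a 77.6% increase: 0.605 × 1.776 = 1.07448.
Then a 76.5% increase: 1.07448 × 1.765 = 1.8964572.
Overall factor 1.8964572, i.e. 89.6%.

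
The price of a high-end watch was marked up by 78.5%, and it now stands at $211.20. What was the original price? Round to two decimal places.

The overall multiplier applied was 1.785.
So the original price was $211.20 ÷ 1.785 ≈ $118.32.

$118.32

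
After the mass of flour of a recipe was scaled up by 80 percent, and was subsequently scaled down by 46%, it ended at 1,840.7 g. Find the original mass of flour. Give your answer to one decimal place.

The overall multiplier applied was 1.8 × 0.54 = 0.972.
So the original mass of flour was 1,840.7 ÷ 0.972 ≈ 1,893.7 g.

1,893.7 g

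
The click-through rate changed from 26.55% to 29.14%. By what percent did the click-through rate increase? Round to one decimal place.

The change is 29.14 − 26.55 = 2.59 percentage points.
Relative to the original 26.55%, that is 2.59 ÷ 26.55 ≈ 9.8%.
So the click-through rate rose by 9.8%.

9.8%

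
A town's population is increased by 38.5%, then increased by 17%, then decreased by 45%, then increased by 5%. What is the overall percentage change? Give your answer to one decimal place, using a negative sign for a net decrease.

-6.4%

A 38.5% increase multiplies by 1.385.
Then a 17% increase: 1.385 × 1.17 = 1.62045.
Then a 45% decrease: 1.62045 × 0.55 = 0.8912475.
Then a 5% increase: 0.8912475 × 1.05 = 0.935809875.
Overall factor 0.935809875, i.e. -6.4%.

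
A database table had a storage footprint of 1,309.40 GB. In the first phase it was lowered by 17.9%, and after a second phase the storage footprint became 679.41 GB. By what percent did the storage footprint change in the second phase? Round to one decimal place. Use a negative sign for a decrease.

-36.8%

After the first phase: 1,309.40 × 0.821 = 1075.0174.
Second-phase multiplier: 679.41 ÷ 1075.0174 ≈ 0.632.
That is a change of -36.8%.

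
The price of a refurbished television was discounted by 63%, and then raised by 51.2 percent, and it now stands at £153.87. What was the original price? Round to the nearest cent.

£275.04

The overall multiplier applied was 0.37 × 1.512 = 0.55944.
So the original price was £153.87 ÷ 0.55944 ≈ £275.04.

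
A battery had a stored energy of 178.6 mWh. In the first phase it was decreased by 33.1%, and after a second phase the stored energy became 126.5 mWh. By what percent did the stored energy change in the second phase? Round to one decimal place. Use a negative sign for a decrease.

After the first phase: 178.6 × 0.669 = 119.4834.
Second-phase multiplier: 126.5 ÷ 119.4834 ≈ 1.05872.
That is a change of 5.9%.

5.9%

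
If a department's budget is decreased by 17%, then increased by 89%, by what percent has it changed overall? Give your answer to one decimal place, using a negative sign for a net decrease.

A 17% decrease multiplies by 0.83.
Then an 89% increase: 0.83 × 1.89 = 1.5687.
Overall factor 1.5687, i.e. 56.9%.

56.9%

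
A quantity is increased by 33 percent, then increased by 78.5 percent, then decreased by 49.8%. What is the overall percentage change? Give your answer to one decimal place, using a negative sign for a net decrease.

19.2%

A 33% increase multiplies by 1.33.
Then a 78.5% increase: 1.33 × 1.785 = 2.37405.
Then a 49.8% decrease: 2.37405 × 0.502 = 1.1917731.
Overall factor 1.1917731, i.e. 19.2%.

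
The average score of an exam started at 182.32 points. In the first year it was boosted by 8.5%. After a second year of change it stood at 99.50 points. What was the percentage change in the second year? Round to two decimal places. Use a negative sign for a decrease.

-49.70%

After the first year: 182.32 × 1.085 = 197.8172.
Second-year multiplier: 99.50 ÷ 197.8172 ≈ 0.50299.
That is a change of -49.70%.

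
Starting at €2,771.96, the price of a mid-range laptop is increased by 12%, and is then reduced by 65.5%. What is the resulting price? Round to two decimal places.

Each change multiplies by a factor: 1.12 × 0.345 = 0.3864.
€2,771.96 × 0.3864 = €1071.085344 ≈ €1,071.09.

€1,071.09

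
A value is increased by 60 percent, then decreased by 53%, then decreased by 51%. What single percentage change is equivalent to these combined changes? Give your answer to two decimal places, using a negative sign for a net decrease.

The combined multiplier is 1.6 × 0.47 × 0.49 = 0.36848.
That corresponds to a decrease of 63.15%.

-63.15%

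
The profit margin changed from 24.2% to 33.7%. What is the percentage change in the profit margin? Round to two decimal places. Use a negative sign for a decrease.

39.26%

The change is 33.7 − 24.2 = 9.5 percentage points.
Relative to the original 24.2%, that is 9.5 ÷ 24.2 ≈ 39.26%.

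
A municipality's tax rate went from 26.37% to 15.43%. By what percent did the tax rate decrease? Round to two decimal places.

The change is 15.43 − 26.37 = -10.94 percentage points.
Relative to the original 26.37%, that is -10.94 ÷ 26.37 ≈ -41.49%.
So the tax rate fell by 41.49%.

41.49%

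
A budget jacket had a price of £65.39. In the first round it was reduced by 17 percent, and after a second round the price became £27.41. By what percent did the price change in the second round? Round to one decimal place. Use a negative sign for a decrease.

After the first round: £65.39 × 0.83 = £54.2737.
Second-round multiplier: £27.41 ÷ £54.2737 ≈ 0.50503.
That is a change of -49.5%.

-49.5%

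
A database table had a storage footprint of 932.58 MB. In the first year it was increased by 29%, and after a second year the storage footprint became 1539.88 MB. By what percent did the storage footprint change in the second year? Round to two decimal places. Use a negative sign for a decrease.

28.00%

After the first year: 932.58 × 1.29 = 1203.0282.
Second-year multiplier: 1539.88 ÷ 1203.0282 ≈ 1.280003.
That is a change of 28.00%.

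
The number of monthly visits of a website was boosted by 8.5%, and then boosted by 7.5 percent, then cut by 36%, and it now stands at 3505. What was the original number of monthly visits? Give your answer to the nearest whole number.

4695

Undoing the 36% decrease: 3505 ÷ 0.64 = 5476.5625.
Undoing the 7.5% increase: 5476.5625 ÷ 1.075 ≈ 5094.476744.
Undoing the 8.5% increase: 5094.476744 ÷ 1.085 ≈ 4695.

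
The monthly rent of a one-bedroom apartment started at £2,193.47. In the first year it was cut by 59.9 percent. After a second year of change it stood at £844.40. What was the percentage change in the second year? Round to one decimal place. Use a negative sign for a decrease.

-4.0%

After the first year: £2,193.47 × 0.401 = £879.58147.
Second-year multiplier: £844.40 ÷ £879.58147 ≈ 0.96.
That is a change of -4.0%.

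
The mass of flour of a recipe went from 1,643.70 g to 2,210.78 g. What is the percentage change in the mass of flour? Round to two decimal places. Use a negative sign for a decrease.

Change: 2,210.78 − 1,643.70 = 567.08.
Relative to the original: 567.08 ÷ 1,643.70 ≈ 34.50%.

34.50%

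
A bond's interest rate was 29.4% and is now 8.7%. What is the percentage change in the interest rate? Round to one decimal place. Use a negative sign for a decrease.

The change is 8.7 − 29.4 = -20.7 percentage points.
Relative to the original 29.4%, that is -20.7 ÷ 29.4 ≈ -70.4%.

-70.4%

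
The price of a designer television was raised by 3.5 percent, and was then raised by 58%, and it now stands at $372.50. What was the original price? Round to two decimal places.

The overall multiplier applied was 1.035 × 1.58 = 1.6353.
So the original price was $372.50 ÷ 1.6353 ≈ $227.79.

$227.79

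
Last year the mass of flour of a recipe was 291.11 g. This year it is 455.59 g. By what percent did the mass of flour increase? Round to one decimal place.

56.5%

Change: 455.59 − 291.11 = 164.48.
Relative to the original: 164.48 ÷ 291.11 ≈ 56.5%.
So the mass of flour increased by 56.5%.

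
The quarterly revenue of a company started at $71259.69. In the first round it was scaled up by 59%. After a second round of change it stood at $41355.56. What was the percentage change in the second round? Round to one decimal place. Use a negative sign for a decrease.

-63.5%

After the first round: $71259.69 × 1.59 = $113302.9071.
Second-round multiplier: $41355.56 ÷ $113302.9071 ≈ 0.365.
That is a change of -63.5%.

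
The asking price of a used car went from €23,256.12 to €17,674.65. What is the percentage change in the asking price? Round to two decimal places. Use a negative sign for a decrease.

Change: €17,674.65 − €23,256.12 = -€5,581.47.
Relative to the original: -€5,581.47 ÷ €23,256.12 ≈ -24.00%.

-24.00%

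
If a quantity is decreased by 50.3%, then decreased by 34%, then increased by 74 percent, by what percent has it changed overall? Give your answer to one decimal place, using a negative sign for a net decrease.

A 50.3% decrease multiplies by 0.497.
Then a 34% decrease: 0.497 × 0.66 = 0.32802.
Then a 74% increase: 0.32802 × 1.74 = 0.5707548.
Overall factor 0.5707548, i.e. -42.9%.

-42.9%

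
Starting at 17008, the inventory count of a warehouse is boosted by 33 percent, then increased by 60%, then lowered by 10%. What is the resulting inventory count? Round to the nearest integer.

32574

After the 33% increase: 17008 × 1.33 = 22620.64.
Apply the 60% increase: 22620.64 × 1.6 = 36193.024.
After the 10% decrease: 36193.024 × 0.9 = 32573.7216 ≈ 32574.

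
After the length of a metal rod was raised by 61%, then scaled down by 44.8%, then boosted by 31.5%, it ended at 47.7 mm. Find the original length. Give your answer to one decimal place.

Undoing the 31.5% increase: 47.7 ÷ 1.315 ≈ 36.273764.
Undoing the 44.8% decrease: 36.273764 ÷ 0.552 ≈ 65.713341.
Undoing the 61% increase: 65.713341 ÷ 1.61 ≈ 40.8 mm.

40.8 mm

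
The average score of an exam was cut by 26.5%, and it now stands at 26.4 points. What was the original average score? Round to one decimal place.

35.9 points

The overall multiplier applied was 0.735.
So the original average score was 26.4 ÷ 0.735 ≈ 35.9 points.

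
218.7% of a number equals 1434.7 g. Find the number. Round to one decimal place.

656.0 g

1434.7 g ÷ 2.187 ≈ 656.0 g.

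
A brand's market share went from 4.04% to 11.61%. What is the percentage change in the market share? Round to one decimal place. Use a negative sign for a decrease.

The change is 11.61 − 4.04 = 7.57 percentage points.
Relative to the original 4.04%, that is 7.57 ÷ 4.04 ≈ 187.4%.

187.4%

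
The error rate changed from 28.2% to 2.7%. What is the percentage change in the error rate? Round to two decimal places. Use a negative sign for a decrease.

The change is 2.7 − 28.2 = -25.5 percentage points.
Relative to the original 28.2%, that is -25.5 ÷ 28.2 ≈ -90.43%.

-90.43%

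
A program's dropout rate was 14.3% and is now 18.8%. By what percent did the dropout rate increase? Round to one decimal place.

31.5%

The change is 18.8 − 14.3 = 4.5 percentage points.
Relative to the original 14.3%, that is 4.5 ÷ 14.3 ≈ 31.5%.
So the dropout rate rose by 31.5%.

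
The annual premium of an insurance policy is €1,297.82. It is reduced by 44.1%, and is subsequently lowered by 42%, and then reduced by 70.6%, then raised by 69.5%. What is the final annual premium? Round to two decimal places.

Each change multiplies by a factor: 0.559 × 0.58 × 0.294 × 1.695 = 0.1615685526.
€1,297.82 × 0.1615685526 = €209.686898935332 ≈ €209.69.

€209.69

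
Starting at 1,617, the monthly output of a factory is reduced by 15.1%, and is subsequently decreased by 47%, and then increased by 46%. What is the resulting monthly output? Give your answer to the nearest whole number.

15.1% decrease: 1,617 × 0.849 = 1372.833.
Apply the 47% decrease: 1372.833 × 0.53 = 727.60149.
Apply the 46% increase: 727.60149 × 1.46 = 1062.2981754 ≈ 1,062.

1,062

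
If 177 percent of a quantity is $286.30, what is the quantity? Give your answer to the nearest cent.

$286.30 ÷ 1.77 ≈ $161.75.

$161.75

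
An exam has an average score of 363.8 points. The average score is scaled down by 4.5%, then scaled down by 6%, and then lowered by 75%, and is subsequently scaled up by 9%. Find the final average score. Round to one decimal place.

89.0 points

Each change multiplies by a factor: 0.955 × 0.94 × 0.25 × 1.09 = 0.24462325.
363.8 × 0.24462325 = 88.99393835 ≈ 89.0.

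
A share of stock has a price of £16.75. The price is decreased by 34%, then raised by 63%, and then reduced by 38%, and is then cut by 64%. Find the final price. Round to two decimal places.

£4.02

Each change multiplies by a factor: 0.66 × 1.63 × 0.62 × 0.36 = 0.24011856.
£16.75 × 0.24011856 = £4.02198588 ≈ £4.02.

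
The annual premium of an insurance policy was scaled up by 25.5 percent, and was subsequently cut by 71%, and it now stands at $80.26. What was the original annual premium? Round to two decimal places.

The overall multiplier applied was 1.255 × 0.29 = 0.36395.
So the original annual premium was $80.26 ÷ 0.36395 ≈ $220.52.

$220.52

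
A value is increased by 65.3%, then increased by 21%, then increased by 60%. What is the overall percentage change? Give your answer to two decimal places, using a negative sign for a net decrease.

220.02%

A 65.3% increase multiplies by 1.653.
Then a 21% increase: 1.653 × 1.21 = 2.00013.
Then a 60% increase: 2.00013 × 1.6 = 3.200208.
Overall factor 3.200208, i.e. 220.02%.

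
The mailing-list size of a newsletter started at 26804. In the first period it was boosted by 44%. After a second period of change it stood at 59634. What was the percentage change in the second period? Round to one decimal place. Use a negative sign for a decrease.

After the first period: 26804 × 1.44 = 38597.76.
Second-period multiplier: 59634 ÷ 38597.76 ≈ 1.54501.
That is a change of 54.5%.

54.5%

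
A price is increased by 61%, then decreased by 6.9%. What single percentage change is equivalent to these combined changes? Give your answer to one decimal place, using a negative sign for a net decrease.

49.9%

The combined multiplier is 1.61 × 0.931 = 1.49891.
That corresponds to an increase of 49.9%.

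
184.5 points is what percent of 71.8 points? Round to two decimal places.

184.5 points ÷ 71.8 points ≈ 256.96%.

256.96%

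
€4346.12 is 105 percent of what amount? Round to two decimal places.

€4346.12 ÷ 1.05 ≈ €4139.16.

€4139.16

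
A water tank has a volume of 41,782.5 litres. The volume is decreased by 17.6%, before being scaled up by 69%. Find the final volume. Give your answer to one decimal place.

Each change multiplies by a factor: 0.824 × 1.69 = 1.39256.
41,782.5 × 1.39256 = 58184.6382 ≈ 58,184.6.

58,184.6 litres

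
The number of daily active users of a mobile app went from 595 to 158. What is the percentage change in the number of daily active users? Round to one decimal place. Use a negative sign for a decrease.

-73.4%

Change: 158 − 595 = -437.
Relative to the original: -437 ÷ 595 ≈ -73.4%.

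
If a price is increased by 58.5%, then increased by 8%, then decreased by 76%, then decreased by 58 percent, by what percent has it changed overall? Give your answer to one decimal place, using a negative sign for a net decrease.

The combined multiplier is 1.585 × 1.08 × 0.24 × 0.42 = 0.17254944.
That corresponds to a decrease of 82.7%.

-82.7%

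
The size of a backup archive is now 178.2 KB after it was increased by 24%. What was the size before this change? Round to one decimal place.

143.7 KB

The overall multiplier applied was 1.24.
So the original size was 178.2 ÷ 1.24 ≈ 143.7 KB.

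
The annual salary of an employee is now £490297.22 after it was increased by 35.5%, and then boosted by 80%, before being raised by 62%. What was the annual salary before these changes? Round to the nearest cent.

£124088.81

Undoing the 62% increase: £490297.22 ÷ 1.62 ≈ £302652.604938.
Undoing the 80% increase: £302652.604938 ÷ 1.8 ≈ £168140.336077.
Undoing the 35.5% increase: £168140.336077 ÷ 1.355 ≈ £124088.81.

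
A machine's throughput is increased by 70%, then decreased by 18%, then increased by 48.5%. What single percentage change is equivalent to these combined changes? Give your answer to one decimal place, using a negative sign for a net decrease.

A 70% increase multiplies by 1.7.
Then an 18% decrease: 1.7 × 0.82 = 1.394.
Then a 48.5% increase: 1.394 × 1.485 = 2.07009.
Overall factor 2.07009, i.e. 107.0%.

107.0%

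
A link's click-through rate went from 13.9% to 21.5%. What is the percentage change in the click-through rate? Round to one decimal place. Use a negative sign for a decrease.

54.7%

The change is 21.5 − 13.9 = 7.6 percentage points.
Relative to the original 13.9%, that is 7.6 ÷ 13.9 ≈ 54.7%.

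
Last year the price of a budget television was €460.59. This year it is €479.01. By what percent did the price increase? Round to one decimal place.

Change: €479.01 − €460.59 = €18.42.
Relative to the original: €18.42 ÷ €460.59 ≈ 4.0%.
So the price increased by 4.0%.

4.0%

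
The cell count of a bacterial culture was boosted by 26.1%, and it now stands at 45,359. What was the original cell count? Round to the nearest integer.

35,971

The overall multiplier applied was 1.261.
So the original cell count was 45,359 ÷ 1.261 ≈ 35,971.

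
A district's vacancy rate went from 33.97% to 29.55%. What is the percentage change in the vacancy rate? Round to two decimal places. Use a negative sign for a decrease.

The change is 29.55 − 33.97 = -4.42 percentage points.
Relative to the original 33.97%, that is -4.42 ÷ 33.97 ≈ -13.01%.

-13.01%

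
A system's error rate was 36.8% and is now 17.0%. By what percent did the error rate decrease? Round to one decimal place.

53.8%

The change is 17.0 − 36.8 = -19.8 percentage points.
Relative to the original 36.8%, that is -19.8 ÷ 36.8 ≈ -53.8%.
So the error rate fell by 53.8%.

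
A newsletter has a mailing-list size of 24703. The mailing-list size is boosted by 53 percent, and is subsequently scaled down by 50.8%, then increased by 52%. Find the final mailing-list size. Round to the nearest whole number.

28265

Each change multiplies by a factor: 1.53 × 0.492 × 1.52 = 1.1441952.
24703 × 1.1441952 = 28265.0540256 ≈ 28265.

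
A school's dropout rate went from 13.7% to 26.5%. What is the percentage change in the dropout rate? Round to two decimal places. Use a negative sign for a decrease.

93.43%

The change is 26.5 − 13.7 = 12.8 percentage points.
Relative to the original 13.7%, that is 12.8 ÷ 13.7 ≈ 93.43%.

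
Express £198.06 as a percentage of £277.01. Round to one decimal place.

71.5%

£198.06 ÷ £277.01 ≈ 71.5%.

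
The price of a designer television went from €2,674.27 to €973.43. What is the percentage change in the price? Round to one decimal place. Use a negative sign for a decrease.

Change: €973.43 − €2,674.27 = -€1,700.84.
Relative to the original: -€1,700.84 ÷ €2,674.27 ≈ -63.6%.

-63.6%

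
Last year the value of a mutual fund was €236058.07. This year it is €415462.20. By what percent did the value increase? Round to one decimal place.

76.0%

Change: €415462.20 − €236058.07 = €179404.13.
Relative to the original: €179404.13 ÷ €236058.07 ≈ 76.0%.
So the value increased by 76.0%.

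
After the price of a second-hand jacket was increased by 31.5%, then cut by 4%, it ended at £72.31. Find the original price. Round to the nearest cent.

£57.28

Undoing the 4% decrease: £72.31 ÷ 0.96 ≈ £75.322917.
Undoing the 31.5% increase: £75.322917 ÷ 1.315 ≈ £57.28.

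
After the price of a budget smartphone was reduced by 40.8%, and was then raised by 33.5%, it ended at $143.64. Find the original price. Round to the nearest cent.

Undoing the 33.5% increase: $143.64 ÷ 1.335 ≈ $107.595506.
Undoing the 40.8% decrease: $107.595506 ÷ 0.592 ≈ $181.75.

$181.75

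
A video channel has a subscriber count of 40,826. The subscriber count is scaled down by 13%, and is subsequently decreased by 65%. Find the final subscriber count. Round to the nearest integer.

Each change multiplies by a factor: 0.87 × 0.35 = 0.3045.
40,826 × 0.3045 = 12431.517 ≈ 12,432.

12,432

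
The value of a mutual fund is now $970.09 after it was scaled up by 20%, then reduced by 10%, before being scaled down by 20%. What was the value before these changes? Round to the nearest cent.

$1,122.79

Undoing the 20% decrease: $970.09 ÷ 0.8 = $1212.6125.
Undoing the 10% decrease: $1212.6125 ÷ 0.9 ≈ $1347.347222.
Undoing the 20% increase: $1347.347222 ÷ 1.2 ≈ $1,122.79.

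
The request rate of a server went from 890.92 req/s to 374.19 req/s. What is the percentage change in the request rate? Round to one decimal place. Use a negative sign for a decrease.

-58.0%

Change: 374.19 − 890.92 = -516.73.
Relative to the original: -516.73 ÷ 890.92 ≈ -58.0%.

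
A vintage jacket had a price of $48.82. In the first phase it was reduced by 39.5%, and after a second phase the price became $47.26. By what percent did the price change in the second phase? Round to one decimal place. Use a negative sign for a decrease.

After the first phase: $48.82 × 0.605 = $29.5361.
Second-phase multiplier: $47.26 ÷ $29.5361 ≈ 1.60008.
That is a change of 60.0%.

60.0%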